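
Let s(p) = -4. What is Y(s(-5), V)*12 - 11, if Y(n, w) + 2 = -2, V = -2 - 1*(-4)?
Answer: -59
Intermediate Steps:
V = 2 (V = -2 + 4 = 2)
Y(n, w) = -4 (Y(n, w) = -2 - 2 = -4)
Y(s(-5), V)*12 - 11 = -4*12 - 11 = -48 - 11 = -59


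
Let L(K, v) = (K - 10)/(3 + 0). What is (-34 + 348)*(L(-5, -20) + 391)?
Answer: 121204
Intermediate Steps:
L(K, v) = -10/3 + K/3 (L(K, v) = (-10 + K)/3 = (-10 + K)*(⅓) = -10/3 + K/3)
(-34 + 348)*(L(-5, -20) + 391) = (-34 + 348)*((-10/3 + (⅓)*(-5)) + 391) = 314*((-10/3 - 5/3) + 391) = 314*(-5 + 391) = 314*386 = 121204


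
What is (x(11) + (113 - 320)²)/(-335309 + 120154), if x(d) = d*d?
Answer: -8594/43031 ≈ -0.19972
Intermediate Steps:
x(d) = d²
(x(11) + (113 - 320)²)/(-335309 + 120154) = (11² + (113 - 320)²)/(-335309 + 120154) = (121 + (-207)²)/(-215155) = (121 + 42849)*(-1/215155) = 42970*(-1/215155) = -8594/43031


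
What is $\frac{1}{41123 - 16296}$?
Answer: $\frac{1}{24827} \approx 4.0279 \cdot 10^{-5}$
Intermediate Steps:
$\frac{1}{41123 - 16296} = \frac{1}{24827}$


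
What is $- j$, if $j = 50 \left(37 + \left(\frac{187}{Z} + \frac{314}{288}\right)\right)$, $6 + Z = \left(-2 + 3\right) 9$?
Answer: $- \frac{361525}{72} \approx -5021.2$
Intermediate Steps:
$Z = 3$ ($Z = -6 + \left(-2 + 3\right) 9 = -6 + 1 \cdot 9 = -6 + 9 = 3$)
$j = \frac{361525}{72}$ ($j = 50 \left(37 + \left(\frac{187}{3} + \frac{314}{288}\right)\right) = 50 \left(37 + \left(187 \cdot \frac{1}{3} + 314 \cdot \frac{1}{288}\right)\right) = 50 \left(37 + \left(\frac{187}{3} + \frac{157}{144}\right)\right) = 50 \left(37 + \frac{9133}{144}\right) = 50 \cdot \frac{14461}{144} = \frac{361525}{72} \approx 5021.2$)
$- j = \left(-1\right) \frac{361525}{72} = - \frac{361525}{72}$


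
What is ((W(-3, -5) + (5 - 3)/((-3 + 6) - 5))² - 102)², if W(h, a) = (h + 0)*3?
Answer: 4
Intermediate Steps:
W(h, a) = 3*h (W(h, a) = h*3 = 3*h)
((W(-3, -5) + (5 - 3)/((-3 + 6) - 5))² - 102)² = ((3*(-3) + (5 - 3)/((-3 + 6) - 5))² - 102)² = ((-9 + 2/(3 - 5))² - 102)² = ((-9 + 2/(-2))² - 102)² = ((-9 + 2*(-½))² - 102)² = ((-9 - 1)² - 102)² = ((-10)² - 102)² = (100 - 102)² = (-2)² = 4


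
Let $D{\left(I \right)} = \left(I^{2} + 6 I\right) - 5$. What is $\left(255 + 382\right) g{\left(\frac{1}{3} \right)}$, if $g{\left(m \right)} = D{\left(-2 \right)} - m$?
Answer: $- \frac{25480}{3} \approx -8493.3$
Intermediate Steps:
$D{\left(I \right)} = -5 + I^{2} + 6 I$
$g{\left(m \right)} = -13 - m$ ($g{\left(m \right)} = \left(-5 + \left(-2\right)^{2} + 6 \left(-2\right)\right) - m = \left(-5 + 4 - 12\right) - m = -13 - m$)
$\left(255 + 382\right) g{\left(\frac{1}{3} \right)} = \left(255 + 382\right) \left(-13 - \frac{1}{3}\right) = 637 \left(-13 - \frac{1}{3}\right) = 637 \left(- \frac{40}{3}\right) = - \frac{25480}{3}$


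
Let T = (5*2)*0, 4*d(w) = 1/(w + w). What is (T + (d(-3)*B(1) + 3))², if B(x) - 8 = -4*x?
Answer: 289/36 ≈ 8.0278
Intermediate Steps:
B(x) = 8 - 4*x
d(w) = 1/(8*w) (d(w) = 1/(4*(w + w)) = 1/(4*((2*w))) = (1/(2*w))/4 = 1/(8*w))
T = 0 (T = 10*0 = 0)
(T + (d(-3)*B(1) + 3))² = (0 + (((⅛)/(-3))*(8 - 4*1) + 3))² = (0 + (((⅛)*(-⅓))*(8 - 4) + 3))² = (0 + (-1/24*4 + 3))² = (0 + (-⅙ + 3))² = (0 + 17/6)² = (17/6)² = 289/36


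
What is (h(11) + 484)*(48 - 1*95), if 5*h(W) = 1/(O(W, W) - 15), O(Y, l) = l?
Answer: -454913/20 ≈ -22746.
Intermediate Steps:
h(W) = 1/(5*(-15 + W)) (h(W) = 1/(5*(W - 15)) = 1/(5*(-15 + W)))
(h(11) + 484)*(48 - 1*95) = (1/(5*(-15 + 11)) + 484)*(48 - 1*95) = ((⅕)/(-4) + 484)*(48 - 95) = ((⅕)*(-¼) + 484)*(-47) = (-1/20 + 484)*(-47) = (9679/20)*(-47) = -454913/20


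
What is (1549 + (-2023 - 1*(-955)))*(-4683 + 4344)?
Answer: -163059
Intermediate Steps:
(1549 + (-2023 - 1*(-955)))*(-4683 + 4344) = (1549 + (-2023 + 955))*(-339) = (1549 - 1068)*(-339) = 481*(-339) = -163059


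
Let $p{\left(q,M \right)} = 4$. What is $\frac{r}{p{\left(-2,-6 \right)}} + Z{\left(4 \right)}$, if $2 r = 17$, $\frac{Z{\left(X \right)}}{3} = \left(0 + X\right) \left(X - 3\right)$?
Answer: $\frac{113}{8} \approx 14.125$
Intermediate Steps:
$Z{\left(X \right)} = 3 X \left(-3 + X\right)$ ($Z{\left(X \right)} = 3 \left(0 + X\right) \left(X - 3\right) = 3 X \left(-3 + X\right)$)
$r = \frac{17}{2}$ ($r = \frac{1}{2} \cdot 17 = \frac{17}{2} \approx 8.5$)
$\frac{r}{p{\left(-2,-6 \right)}} + Z{\left(4 \right)} = \frac{17}{2 \cdot 4} + 3 \cdot 4 \left(-3 + 4\right) = \frac{17}{2} \cdot \frac{1}{4} + 3 \cdot 4 \cdot 1 = \frac{17}{8} + 12 = \frac{113}{8}$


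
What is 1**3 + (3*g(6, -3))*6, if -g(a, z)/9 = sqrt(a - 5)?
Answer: -161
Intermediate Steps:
g(a, z) = -9*sqrt(-5 + a) (g(a, z) = -9*sqrt(a - 5) = -9*sqrt(-5 + a))
1**3 + (3*g(6, -3))*6 = 1**3 + (3*(-9*sqrt(-5 + 6)))*6 = 1 + (3*(-9*sqrt(1)))*6 = 1 + (3*(-9*1))*6 = 1 + (3*(-9))*6 = 1 - 27*6 = 1 - 162 = -161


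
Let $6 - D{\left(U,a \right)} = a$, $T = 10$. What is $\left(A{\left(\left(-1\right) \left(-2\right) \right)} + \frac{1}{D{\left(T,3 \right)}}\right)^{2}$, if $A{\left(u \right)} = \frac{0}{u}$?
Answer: $\frac{1}{9} \approx 0.11111$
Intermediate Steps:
$D{\left(U,a \right)} = 6 - a$
$A{\left(u \right)} = 0$
$\left(A{\left(\left(-1\right) \left(-2\right) \right)} + \frac{1}{D{\left(T,3 \right)}}\right)^{2} = \left(0 + \frac{1}{6 - 3}\right)^{2} = \left(0 + \frac{1}{3}\right)^{2} = \left(\frac{1}{3}\right)^{2} = \frac{1}{9}$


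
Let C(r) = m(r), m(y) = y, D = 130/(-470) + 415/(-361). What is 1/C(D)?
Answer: -16967/24198 ≈ -0.70117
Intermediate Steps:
D = -24198/16967 (D = 130*(-1/470) + 415*(-1/361) = -13/47 - 415/361 = -24198/16967 ≈ -1.4262)
C(r) = r
1/C(D) = 1/(-24198/16967) = -16967/24198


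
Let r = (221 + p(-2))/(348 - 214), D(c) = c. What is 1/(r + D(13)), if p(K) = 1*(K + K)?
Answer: 134/1959 ≈ 0.068402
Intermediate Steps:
p(K) = 2*K (p(K) = 1*(2*K) = 2*K)
r = 217/134 (r = (221 + 2*(-2))/(348 - 214) = (221 - 4)/134 = 217*(1/134) = 217/134 ≈ 1.6194)
1/(r + D(13)) = 1/(217/134 + 13) = 1/(1959/134) = 134/1959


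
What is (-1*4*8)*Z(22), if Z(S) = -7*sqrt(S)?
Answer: 224*sqrt(22) ≈ 1050.7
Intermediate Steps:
(-1*4*8)*Z(22) = (-1*4*8)*(-7*sqrt(22)) = (-4*8)*(-7*sqrt(22)) = -(-224)*sqrt(22) = 224*sqrt(22)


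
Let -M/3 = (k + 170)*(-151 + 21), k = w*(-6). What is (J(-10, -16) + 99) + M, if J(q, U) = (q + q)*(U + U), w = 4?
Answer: 57679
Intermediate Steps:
k = -24 (k = 4*(-6) = -24)
J(q, U) = 4*U*q (J(q, U) = (2*q)*(2*U) = 4*U*q)
M = 56940 (M = -3*(-24 + 170)*(-151 + 21) = -438*(-130) = -3*(-18980) = 56940)
(J(-10, -16) + 99) + M = (4*(-16)*(-10) + 99) + 56940 = (640 + 99) + 56940 = 739 + 56940 = 57679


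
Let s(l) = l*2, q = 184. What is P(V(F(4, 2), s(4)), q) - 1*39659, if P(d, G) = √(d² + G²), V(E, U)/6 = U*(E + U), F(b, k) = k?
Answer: -39659 + 8*√4129 ≈ -39145.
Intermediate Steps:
s(l) = 2*l
V(E, U) = 6*U*(E + U) (V(E, U) = 6*(U*(E + U)) = 6*U*(E + U))
P(d, G) = √(G² + d²)
P(V(F(4, 2), s(4)), q) - 1*39659 = √(184² + (6*(2*4)*(2 + 2*4))²) - 1*39659 = √(33856 + (6*8*(2 + 8))²) - 39659 = √(33856 + (6*8*10)²) - 39659 = √(33856 + 480²) - 39659 = √(33856 + 230400) - 39659 = √264256 - 39659 = 8*√4129 - 39659 = -39659 + 8*√4129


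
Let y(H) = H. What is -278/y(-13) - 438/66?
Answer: 2109/143 ≈ 14.748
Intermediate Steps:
-278/y(-13) - 438/66 = -278/(-13) - 438/66 = -278*(-1/13) - 438*1/66 = 278/13 - 73/11 = 2109/143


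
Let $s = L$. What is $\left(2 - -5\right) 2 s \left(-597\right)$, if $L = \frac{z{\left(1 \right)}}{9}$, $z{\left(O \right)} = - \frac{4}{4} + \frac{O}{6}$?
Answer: $\frac{6965}{9} \approx 773.89$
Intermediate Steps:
$z{\left(O \right)} = -1 + \frac{O}{6}$ ($z{\left(O \right)} = \left(-4\right) \frac{1}{4} + O \frac{1}{6} = -1 + \frac{O}{6}$)
$L = - \frac{5}{54}$ ($L = \frac{-1 + \frac{1}{6} \cdot 1}{9} = \left(-1 + \frac{1}{6}\right) \frac{1}{9} = \left(- \frac{5}{6}\right) \frac{1}{9} = - \frac{5}{54} \approx -0.092593$)
$s = - \frac{5}{54} \approx -0.092593$
$\left(2 - -5\right) 2 s \left(-597\right) = \left(2 - -5\right) 2 \left(- \frac{5}{54}\right) \left(-597\right) = \left(2 + 5\right) 2 \left(- \frac{5}{54}\right) \left(-597\right) = 7 \cdot 2 \left(- \frac{5}{54}\right) \left(-597\right) = 14 \left(- \frac{5}{54}\right) \left(-597\right) = \left(- \frac{35}{27}\right) \left(-597\right) = \frac{6965}{9}$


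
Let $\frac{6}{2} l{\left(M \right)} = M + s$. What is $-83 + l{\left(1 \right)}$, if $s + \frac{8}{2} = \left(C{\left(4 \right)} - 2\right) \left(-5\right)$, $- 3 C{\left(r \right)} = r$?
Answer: $- \frac{706}{9} \approx -78.444$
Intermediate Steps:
$C{\left(r \right)} = - \frac{r}{3}$
$s = \frac{38}{3}$ ($s = -4 + \left(\left(- \frac{1}{3}\right) 4 - 2\right) \left(-5\right) = -4 + \left(- \frac{4}{3} - 2\right) \left(-5\right) = -4 - - \frac{50}{3} = -4 + \frac{50}{3} = \frac{38}{3} \approx 12.667$)
$l{\left(M \right)} = \frac{38}{9} + \frac{M}{3}$ ($l{\left(M \right)} = \frac{M + \frac{38}{3}}{3} = \frac{\frac{38}{3} + M}{3} = \frac{38}{9} + \frac{M}{3}$)
$-83 + l{\left(1 \right)} = -83 + \left(\frac{38}{9} + \frac{1}{3} \cdot 1\right) = -83 + \left(\frac{38}{9} + \frac{1}{3}\right) = -83 + \frac{41}{9} = - \frac{706}{9}$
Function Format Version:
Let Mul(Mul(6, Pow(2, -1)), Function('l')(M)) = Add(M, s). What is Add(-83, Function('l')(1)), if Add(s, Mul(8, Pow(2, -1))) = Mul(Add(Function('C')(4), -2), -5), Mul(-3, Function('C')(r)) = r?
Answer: Rational(-706, 9) ≈ -78.444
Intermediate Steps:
Function('C')(r) = Mul(Rational(-1, 3), r)
s = Rational(38, 3) (s = Add(-4, Mul(Add(Mul(Rational(-1, 3), 4), -2), -5)) = Add(-4, Mul(Add(Rational(-4, 3), -2), -5)) = Add(-4, Mul(Rational(-10, 3), -5)) = Add(-4, Rational(50, 3)) = Rational(38, 3) ≈ 12.667)
Function('l')(M) = Add(Rational(38, 9), Mul(Rational(1, 3), M)) (Function('l')(M) = Mul(Rational(1, 3), Add(M, Rational(38, 3))) = Mul(Rational(1, 3), Add(Rational(38, 3), M)) = Add(Rational(38, 9), Mul(Rational(1, 3), M)))
Add(-83, Function('l')(1)) = Add(-83, Add(Rational(38, 9), Mul(Rational(1, 3), 1))) = Add(-83, Add(Rational(38, 9), Rational(1, 3))) = Add(-83, Rational(41, 9)) = Rational(-706, 9)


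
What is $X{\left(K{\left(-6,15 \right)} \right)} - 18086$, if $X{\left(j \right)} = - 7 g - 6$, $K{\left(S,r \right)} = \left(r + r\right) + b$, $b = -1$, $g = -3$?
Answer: $-18071$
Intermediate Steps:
$K{\left(S,r \right)} = -1 + 2 r$ ($K{\left(S,r \right)} = \left(r + r\right) - 1 = 2 r - 1 = -1 + 2 r$)
$X{\left(j \right)} = 15$ ($X{\left(j \right)} = \left(-7\right) \left(-3\right) - 6 = 21 - 6 = 15$)
$X{\left(K{\left(-6,15 \right)} \right)} - 18086 = 15 - 18086 = -18071$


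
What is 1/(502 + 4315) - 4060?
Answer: -19557019/4817 ≈ -4060.0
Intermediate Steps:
1/(502 + 4315) - 4060 = 1/4817 - 4060 = -19557019/4817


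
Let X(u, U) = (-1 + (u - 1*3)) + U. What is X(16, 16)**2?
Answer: 784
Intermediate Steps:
X(u, U) = -4 + U + u (X(u, U) = (-1 + (u - 3)) + U = (-1 + (-3 + u)) + U = (-4 + u) + U = -4 + U + u)
X(16, 16)**2 = (-4 + 16 + 16)**2 = 28**2 = 784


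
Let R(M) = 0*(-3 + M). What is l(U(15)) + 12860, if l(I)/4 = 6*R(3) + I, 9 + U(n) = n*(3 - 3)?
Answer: 12824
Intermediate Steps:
R(M) = 0
U(n) = -9 (U(n) = -9 + n*(3 - 3) = -9 + n*0 = -9 + 0 = -9)
l(I) = 4*I (l(I) = 4*(6*0 + I) = 4*(0 + I) = 4*I)
l(U(15)) + 12860 = 4*(-9) + 12860 = -36 + 12860 = 12824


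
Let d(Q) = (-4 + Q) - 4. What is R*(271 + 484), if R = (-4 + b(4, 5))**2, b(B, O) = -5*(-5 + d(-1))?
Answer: 3288780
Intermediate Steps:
d(Q) = -8 + Q
b(B, O) = 70 (b(B, O) = -5*(-5 + (-8 - 1)) = -5*(-5 - 9) = -5*(-14) = 70)
R = 4356 (R = (-4 + 70)**2 = 66**2 = 4356)
R*(271 + 484) = 4356*(271 + 484) = 4356*755 = 3288780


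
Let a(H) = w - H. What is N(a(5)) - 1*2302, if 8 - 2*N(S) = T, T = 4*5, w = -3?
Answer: -2308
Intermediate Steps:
T = 20
a(H) = -3 - H
N(S) = -6 (N(S) = 4 - ½*20 = 4 - 10 = -6)
N(a(5)) - 1*2302 = -6 - 1*2302 = -6 - 2302 = -2308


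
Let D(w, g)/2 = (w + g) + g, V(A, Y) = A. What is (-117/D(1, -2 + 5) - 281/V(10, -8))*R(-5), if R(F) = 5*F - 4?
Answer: 37004/35 ≈ 1057.3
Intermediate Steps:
D(w, g) = 2*w + 4*g (D(w, g) = 2*((w + g) + g) = 2*((g + w) + g) = 2*(w + 2*g) = 2*w + 4*g)
R(F) = -4 + 5*F
(-117/D(1, -2 + 5) - 281/V(10, -8))*R(-5) = (-117/(2*1 + 4*(-2 + 5)) - 281/10)*(-4 + 5*(-5)) = (-117/(2 + 4*3) - 281*1/10)*(-4 - 25) = (-117/(2 + 12) - 281/10)*(-29) = (-117/14 - 281/10)*(-29) = -1276/35*(-29) = 37004/35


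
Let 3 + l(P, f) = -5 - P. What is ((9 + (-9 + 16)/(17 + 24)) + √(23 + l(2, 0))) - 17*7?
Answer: -4503/41 + √13 ≈ -106.22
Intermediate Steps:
l(P, f) = -8 - P (l(P, f) = -3 + (-5 - P) = -8 - P)
((9 + (-9 + 16)/(17 + 24)) + √(23 + l(2, 0))) - 17*7 = ((9 + (-9 + 16)/(17 + 24)) + √(23 + (-8 - 1*2))) - 17*7 = ((9 + 7/41) + √(23 + (-8 - 2))) - 119 = ((9 + 7*(1/41)) + √(23 - 10)) - 119 = ((9 + 7/41) + √13) - 119 = (376/41 + √13) - 119 = -4503/41 + √13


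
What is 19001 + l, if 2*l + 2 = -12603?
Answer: 25397/2 ≈ 12699.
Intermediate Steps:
l = -12605/2 (l = -1 + (½)*(-12603) = -1 - 12603/2 = -12605/2 ≈ -6302.5)
19001 + l = 19001 - 12605/2 = 25397/2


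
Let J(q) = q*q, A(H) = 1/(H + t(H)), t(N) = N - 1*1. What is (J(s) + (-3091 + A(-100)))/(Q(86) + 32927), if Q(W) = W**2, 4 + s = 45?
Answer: -283411/8104923 ≈ -0.034968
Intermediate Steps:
t(N) = -1 + N (t(N) = N - 1 = -1 + N)
A(H) = 1/(-1 + 2*H) (A(H) = 1/(H + (-1 + H)) = 1/(-1 + 2*H))
s = 41 (s = -4 + 45 = 41)
J(q) = q**2
(J(s) + (-3091 + A(-100)))/(Q(86) + 32927) = (41**2 + (-3091 + 1/(-1 + 2*(-100))))/(86**2 + 32927) = (1681 + (-3091 + 1/(-1 - 200)))/(7396 + 32927) = (1681 + (-3091 + 1/(-201)))/40323 = (1681 + (-3091 - 1/201))*(1/40323) = (1681 - 621292/201)*(1/40323) = -283411/201*1/40323 = -283411/8104923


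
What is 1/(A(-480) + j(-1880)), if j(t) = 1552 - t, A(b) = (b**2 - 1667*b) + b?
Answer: 1/1033512 ≈ 9.6758e-7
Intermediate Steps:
A(b) = b**2 - 1666*b
1/(A(-480) + j(-1880)) = 1/(-480*(-1666 - 480) + (1552 - 1*(-1880))) = 1/(-480*(-2146) + (1552 + 1880)) = 1/(1030080 + 3432) = 1/1033512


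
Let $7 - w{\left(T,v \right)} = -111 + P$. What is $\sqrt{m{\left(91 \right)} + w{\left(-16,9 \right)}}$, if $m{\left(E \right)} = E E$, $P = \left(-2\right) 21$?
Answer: $\sqrt{8441} \approx 91.875$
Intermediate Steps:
$P = -42$
$w{\left(T,v \right)} = 160$ ($w{\left(T,v \right)} = 7 - \left(-111 - 42\right) = 7 - -153 = 7 + 153 = 160$)
$m{\left(E \right)} = E^{2}$
$\sqrt{m{\left(91 \right)} + w{\left(-16,9 \right)}} = \sqrt{91^{2} + 160} = \sqrt{8281 + 160} = \sqrt{8441}$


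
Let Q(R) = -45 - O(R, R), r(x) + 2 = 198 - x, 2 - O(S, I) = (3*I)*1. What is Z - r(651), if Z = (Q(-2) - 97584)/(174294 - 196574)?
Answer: 10235037/22280 ≈ 459.38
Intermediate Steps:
O(S, I) = 2 - 3*I
r(x) = 196 - x (r(x) = -2 + (198 - x) = 196 - x)
Q(R) = -47 + 3*R (Q(R) = -45 - (2 - 3*R) = -45 + (-2 + 3*R) = -47 + 3*R)
Z = 97637/22280 (Z = ((-47 + 3*(-2)) - 97584)/(174294 - 196574) = ((-47 - 6) - 97584)/(-22280) = (-53 - 97584)*(-1/22280) = -97637*(-1/22280) = 97637/22280 ≈ 4.3823)
Z - r(651) = 97637/22280 - (196 - 1*651) = 97637/22280 - (196 - 651) = 97637/22280 - 1*(-455) = 97637/22280 + 455 = 10235037/22280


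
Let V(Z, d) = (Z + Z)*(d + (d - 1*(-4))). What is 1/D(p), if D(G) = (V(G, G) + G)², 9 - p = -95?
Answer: 1/1953640000 ≈ 5.1187e-10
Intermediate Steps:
p = 104 (p = 9 - 1*(-95) = 9 + 95 = 104)
V(Z, d) = 2*Z*(4 + 2*d) (V(Z, d) = (2*Z)*(d + (d + 4)) = (2*Z)*(d + (4 + d)) = (2*Z)*(4 + 2*d) = 2*Z*(4 + 2*d))
D(G) = (G + 4*G*(2 + G))² (D(G) = (4*G*(2 + G) + G)² = (G + 4*G*(2 + G))²)
1/D(p) = 1/(104²*(9 + 4*104)²) = 1/(10816*(9 + 416)²) = 1/(10816*425²) = 1/(10816*180625) = 1/1953640000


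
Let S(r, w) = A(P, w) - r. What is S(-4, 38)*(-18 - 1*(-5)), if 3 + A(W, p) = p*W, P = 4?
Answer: -1989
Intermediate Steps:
A(W, p) = -3 + W*p (A(W, p) = -3 + p*W = -3 + W*p)
S(r, w) = -3 - r + 4*w (S(r, w) = (-3 + 4*w) - r = -3 - r + 4*w)
S(-4, 38)*(-18 - 1*(-5)) = (-3 - 1*(-4) + 4*38)*(-18 - 1*(-5)) = (-3 + 4 + 152)*(-18 + 5) = 153*(-13) = -1989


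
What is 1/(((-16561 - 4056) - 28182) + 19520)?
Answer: -1/29279 ≈ -3.4154e-5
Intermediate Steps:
1/(((-16561 - 4056) - 28182) + 19520) = 1/((-20617 - 28182) + 19520) = 1/(-48799 + 19520) = 1/(-29279) = -1/29279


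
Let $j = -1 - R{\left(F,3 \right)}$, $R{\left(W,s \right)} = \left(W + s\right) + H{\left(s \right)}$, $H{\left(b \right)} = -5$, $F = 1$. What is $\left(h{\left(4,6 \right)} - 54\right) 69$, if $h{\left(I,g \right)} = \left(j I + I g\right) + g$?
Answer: $-1656$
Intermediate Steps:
$R{\left(W,s \right)} = -5 + W + s$ ($R{\left(W,s \right)} = \left(W + s\right) - 5 = -5 + W + s$)
$j = 0$ ($j = -1 - \left(-5 + 1 + 3\right) = -1 - -1 = -1 + 1 = 0$)
$h{\left(I,g \right)} = g + I g$ ($h{\left(I,g \right)} = \left(0 I + I g\right) + g = \left(0 + I g\right) + g = I g + g = g + I g$)
$\left(h{\left(4,6 \right)} - 54\right) 69 = \left(6 \left(1 + 4\right) - 54\right) 69 = \left(6 \cdot 5 - 54\right) 69 = \left(30 - 54\right) 69 = \left(-24\right) 69 = -1656$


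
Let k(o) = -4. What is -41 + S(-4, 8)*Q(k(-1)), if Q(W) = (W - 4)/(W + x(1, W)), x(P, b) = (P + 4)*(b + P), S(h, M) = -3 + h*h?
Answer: -675/19 ≈ -35.526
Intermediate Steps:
S(h, M) = -3 + h²
x(P, b) = (4 + P)*(P + b)
Q(W) = (-4 + W)/(5 + 6*W) (Q(W) = (W - 4)/(W + (1² + 4*1 + 4*W + 1*W)) = (-4 + W)/(W + (1 + 4 + 4*W + W)) = (-4 + W)/(W + (5 + 5*W)) = (-4 + W)/(5 + 6*W))
-41 + S(-4, 8)*Q(k(-1)) = -41 + (-3 + (-4)²)*((-4 - 4)/(5 + 6*(-4))) = -41 + (-3 + 16)*(-8/(5 - 24)) = -41 + 13*(-8/(-19)) = -41 + 13*(-1/19*(-8)) = -41 + 13*(8/19) = -41 + 104/19 = -675/19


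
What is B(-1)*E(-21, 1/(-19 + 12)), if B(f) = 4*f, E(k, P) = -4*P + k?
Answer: 572/7 ≈ 81.714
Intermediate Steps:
E(k, P) = k - 4*P
B(-1)*E(-21, 1/(-19 + 12)) = (4*(-1))*(-21 - 4/(-19 + 12)) = -4*(-21 - 4/(-7)) = -4*(-21 - 4*(-⅐)) = -4*(-21 + 4/7) = -4*(-143/7) = 572/7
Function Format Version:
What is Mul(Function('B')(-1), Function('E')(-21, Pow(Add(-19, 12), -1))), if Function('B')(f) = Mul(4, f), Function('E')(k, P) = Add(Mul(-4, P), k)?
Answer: Rational(572, 7) ≈ 81.714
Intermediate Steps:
Function('E')(k, P) = Add(k, Mul(-4, P))
Mul(Function('B')(-1), Function('E')(-21, Pow(Add(-19, 12), -1))) = Mul(Mul(4, -1), Add(-21, Mul(-4, Pow(Add(-19, 12), -1)))) = Mul(-4, Add(-21, Mul(-4, Pow(-7, -1)))) = Mul(-4, Add(-21, Mul(-4, Rational(-1, 7)))) = Mul(-4, Add(-21, Rational(4, 7))) = Mul(-4, Rational(-143, 7)) = Rational(572, 7)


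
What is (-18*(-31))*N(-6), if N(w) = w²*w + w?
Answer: -123876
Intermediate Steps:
N(w) = w + w³ (N(w) = w³ + w = w + w³)
(-18*(-31))*N(-6) = (-18*(-31))*(-6 + (-6)³) = 558*(-6 - 216) = 558*(-222) = -123876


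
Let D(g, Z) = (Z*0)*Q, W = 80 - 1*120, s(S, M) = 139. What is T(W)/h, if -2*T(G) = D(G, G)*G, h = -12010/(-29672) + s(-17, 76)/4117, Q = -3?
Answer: 0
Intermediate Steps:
W = -40 (W = 80 - 120 = -40)
h = 26784789/61079812 (h = -12010/(-29672) + 139/4117 = -12010*(-1/29672) + 139*(1/4117) = 6005/14836 + 139/4117 = 26784789/61079812 ≈ 0.43852)
D(g, Z) = 0 (D(g, Z) = (Z*0)*(-3) = 0*(-3) = 0)
T(G) = 0 (T(G) = -0*G = -½*0 = 0)
T(W)/h = 0/(26784789/61079812) = 0*(61079812/26784789) = 0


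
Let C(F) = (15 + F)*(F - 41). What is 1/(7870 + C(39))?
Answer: 1/7762 ≈ 0.00012883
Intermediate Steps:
C(F) = (-41 + F)*(15 + F) (C(F) = (15 + F)*(-41 + F) = (-41 + F)*(15 + F))
1/(7870 + C(39)) = 1/(7870 + (-615 + 39**2 - 26*39)) = 1/(7870 + (-615 + 1521 - 1014)) = 1/(7870 - 108) = 1/7762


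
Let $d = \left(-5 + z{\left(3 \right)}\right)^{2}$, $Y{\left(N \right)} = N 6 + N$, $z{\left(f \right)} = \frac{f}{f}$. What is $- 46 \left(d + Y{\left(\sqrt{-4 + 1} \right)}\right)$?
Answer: $-736 - 322 i \sqrt{3} \approx -736.0 - 557.72 i$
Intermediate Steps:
$z{\left(f \right)} = 1$
$Y{\left(N \right)} = 7 N$ ($Y{\left(N \right)} = 6 N + N = 7 N$)
$d = 16$ ($d = \left(-5 + 1\right)^{2} = \left(-4\right)^{2} = 16$)
$- 46 \left(d + Y{\left(\sqrt{-4 + 1} \right)}\right) = - 46 \left(16 + 7 \sqrt{-4 + 1}\right) = - 46 \left(16 + 7 \sqrt{-3}\right) = - 46 \left(16 + 7 i \sqrt{3}\right) = -736 - 322 i \sqrt{3}$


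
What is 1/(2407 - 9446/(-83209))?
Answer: 83209/200293509 ≈ 0.00041544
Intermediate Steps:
1/(2407 - 9446/(-83209)) = 1/(2407 - 9446*(-1/83209)) = 1/(2407 + 9446/83209) = 1/(200293509/83209) = 83209/200293509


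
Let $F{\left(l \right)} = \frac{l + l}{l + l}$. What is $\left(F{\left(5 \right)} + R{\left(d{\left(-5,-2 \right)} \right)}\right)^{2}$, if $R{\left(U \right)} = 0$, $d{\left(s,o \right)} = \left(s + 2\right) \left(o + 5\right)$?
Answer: $1$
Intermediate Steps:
$d{\left(s,o \right)} = \left(2 + s\right) \left(5 + o\right)$
$F{\left(l \right)} = 1$ ($F{\left(l \right)} = \frac{2 l}{2 l} = 2 l \frac{1}{2 l} = 1$)
$\left(F{\left(5 \right)} + R{\left(d{\left(-5,-2 \right)} \right)}\right)^{2} = \left(1 + 0\right)^{2} = 1^{2} = 1$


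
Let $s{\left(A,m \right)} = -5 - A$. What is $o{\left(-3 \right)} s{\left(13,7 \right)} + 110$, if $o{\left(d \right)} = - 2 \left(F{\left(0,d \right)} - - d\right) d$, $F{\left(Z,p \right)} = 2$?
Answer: $218$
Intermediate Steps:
$o{\left(d \right)} = - 2 d \left(2 + d\right)$ ($o{\left(d \right)} = - 2 \left(2 - - d\right) d = - 2 \left(2 + d\right) d = - 2 d \left(2 + d\right)$)
$o{\left(-3 \right)} s{\left(13,7 \right)} + 110 = \left(-2\right) \left(-3\right) \left(2 - 3\right) \left(-5 - 13\right) + 110 = \left(-2\right) \left(-3\right) \left(-1\right) \left(-5 - 13\right) + 110 = \left(-6\right) \left(-18\right) + 110 = 108 + 110 = 218$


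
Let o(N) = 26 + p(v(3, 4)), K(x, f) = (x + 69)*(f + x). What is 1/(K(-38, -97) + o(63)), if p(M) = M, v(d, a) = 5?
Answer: -1/4154 ≈ -0.00024073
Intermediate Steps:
K(x, f) = (69 + x)*(f + x)
o(N) = 31 (o(N) = 26 + 5 = 31)
1/(K(-38, -97) + o(63)) = 1/(((-38)² + 69*(-97) + 69*(-38) - 97*(-38)) + 31) = 1/((1444 - 6693 - 2622 + 3686) + 31) = 1/(-4185 + 31) = 1/(-4154) = -1/4154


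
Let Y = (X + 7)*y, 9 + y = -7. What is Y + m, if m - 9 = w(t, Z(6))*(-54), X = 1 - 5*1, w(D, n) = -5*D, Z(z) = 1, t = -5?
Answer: -1389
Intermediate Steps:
y = -16 (y = -9 - 7 = -16)
X = -4 (X = 1 - 5 = -4)
m = -1341 (m = 9 - 5*(-5)*(-54) = 9 + 25*(-54) = 9 - 1350 = -1341)
Y = -48 (Y = (-4 + 7)*(-16) = 3*(-16) = -48)
Y + m = -48 - 1341 = -1389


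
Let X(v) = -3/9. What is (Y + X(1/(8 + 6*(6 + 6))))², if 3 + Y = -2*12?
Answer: 6724/9 ≈ 747.11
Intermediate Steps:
X(v) = -⅓ (X(v) = -3*⅑ = -⅓)
Y = -27 (Y = -3 - 2*12 = -3 - 24 = -27)
(Y + X(1/(8 + 6*(6 + 6))))² = (-27 - ⅓)² = (-82/3)² = 6724/9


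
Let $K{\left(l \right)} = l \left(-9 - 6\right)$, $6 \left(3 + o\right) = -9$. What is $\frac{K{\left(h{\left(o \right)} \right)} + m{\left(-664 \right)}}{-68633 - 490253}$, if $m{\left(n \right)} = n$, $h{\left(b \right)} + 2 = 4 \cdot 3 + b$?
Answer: $\frac{1493}{1117772} \approx 0.0013357$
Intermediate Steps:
$o = - \frac{9}{2}$ ($o = -3 + \frac{1}{6} \left(-9\right) = -3 - \frac{3}{2} = - \frac{9}{2} \approx -4.5$)
$h{\left(b \right)} = 10 + b$ ($h{\left(b \right)} = -2 + \left(4 \cdot 3 + b\right) = -2 + \left(12 + b\right) = 10 + b$)
$K{\left(l \right)} = - 15 l$ ($K{\left(l \right)} = l \left(-15\right) = - 15 l$)
$\frac{K{\left(h{\left(o \right)} \right)} + m{\left(-664 \right)}}{-68633 - 490253} = \frac{- 15 \left(10 - \frac{9}{2}\right) - 664}{-68633 - 490253} = \frac{\left(-15\right) \frac{11}{2} - 664}{-558886} = \left(- \frac{165}{2} - 664\right) \left(- \frac{1}{558886}\right) = \left(- \frac{1493}{2}\right) \left(- \frac{1}{558886}\right) = \frac{1493}{1117772}$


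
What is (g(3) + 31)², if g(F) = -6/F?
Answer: 841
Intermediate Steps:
(g(3) + 31)² = (-6/3 + 31)² = (-6*⅓ + 31)² = (-2 + 31)² = 29² = 841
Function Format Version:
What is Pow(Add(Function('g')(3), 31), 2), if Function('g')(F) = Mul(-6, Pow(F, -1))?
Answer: 841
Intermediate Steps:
Pow(Add(Function('g')(3), 31), 2) = Pow(Add(Mul(-6, Pow(3, -1)), 31), 2) = Pow(Add(Mul(-6, Rational(1, 3)), 31), 2) = Pow(Add(-2, 31), 2) = Pow(29, 2) = 841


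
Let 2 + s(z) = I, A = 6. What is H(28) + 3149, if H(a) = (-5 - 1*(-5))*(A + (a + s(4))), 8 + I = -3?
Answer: 3149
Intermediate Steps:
I = -11 (I = -8 - 3 = -11)
s(z) = -13 (s(z) = -2 - 11 = -13)
H(a) = 0 (H(a) = (-5 - 1*(-5))*(6 + (a - 13)) = (-5 + 5)*(6 + (-13 + a)) = 0*(-7 + a) = 0)
H(28) + 3149 = 0 + 3149 = 3149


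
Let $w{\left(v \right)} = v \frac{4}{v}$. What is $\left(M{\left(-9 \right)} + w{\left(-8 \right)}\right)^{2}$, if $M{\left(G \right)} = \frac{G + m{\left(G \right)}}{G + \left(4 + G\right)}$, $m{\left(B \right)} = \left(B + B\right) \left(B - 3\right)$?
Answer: $\frac{22801}{196} \approx 116.33$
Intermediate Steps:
$m{\left(B \right)} = 2 B \left(-3 + B\right)$
$w{\left(v \right)} = 4$
$M{\left(G \right)} = \frac{G + 2 G \left(-3 + G\right)}{4 + 2 G}$ ($M{\left(G \right)} = \frac{G + 2 G \left(-3 + G\right)}{G + \left(4 + G\right)} = \frac{G + 2 G \left(-3 + G\right)}{4 + 2 G}$)
$\left(M{\left(-9 \right)} + w{\left(-8 \right)}\right)^{2} = \left(\frac{1}{2} \left(-9\right) \frac{1}{2 - 9} \left(-5 + 2 \left(-9\right)\right) + 4\right)^{2} = \left(\frac{1}{2} \left(-9\right) \frac{1}{-7} \left(-5 - 18\right) + 4\right)^{2} = \left(\frac{1}{2} \left(-9\right) \left(- \frac{1}{7}\right) \left(-23\right) + 4\right)^{2} = \left(- \frac{207}{14} + 4\right)^{2} = \left(- \frac{151}{14}\right)^{2} = \frac{22801}{196}$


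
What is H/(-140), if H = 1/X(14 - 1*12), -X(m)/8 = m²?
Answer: 1/4480 ≈ 0.00022321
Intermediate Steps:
X(m) = -8*m²
H = -1/32 (H = 1/(-8*(14 - 1*12)²) = 1/(-8*(14 - 12)²) = 1/(-8*2²) = 1/(-8*4) = 1/(-32) = -1/32 ≈ -0.031250)
H/(-140) = -1/32/(-140) = -1/32*(-1/140) = 1/4480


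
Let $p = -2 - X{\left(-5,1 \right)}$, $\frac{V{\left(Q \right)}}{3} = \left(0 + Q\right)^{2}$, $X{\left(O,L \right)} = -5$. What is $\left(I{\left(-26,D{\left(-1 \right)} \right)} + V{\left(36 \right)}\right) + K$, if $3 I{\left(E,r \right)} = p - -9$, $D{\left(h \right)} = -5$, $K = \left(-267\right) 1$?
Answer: $3625$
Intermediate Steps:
$K = -267$
$V{\left(Q \right)} = 3 Q^{2}$ ($V{\left(Q \right)} = 3 \left(0 + Q\right)^{2} = 3 Q^{2}$)
$p = 3$ ($p = -2 - -5 = -2 + 5 = 3$)
$I{\left(E,r \right)} = 4$ ($I{\left(E,r \right)} = \frac{3 - -9}{3} = \frac{3 + 9}{3} = \frac{1}{3} \cdot 12 = 4$)
$\left(I{\left(-26,D{\left(-1 \right)} \right)} + V{\left(36 \right)}\right) + K = \left(4 + 3 \cdot 36^{2}\right) - 267 = \left(4 + 3 \cdot 1296\right) - 267 = \left(4 + 3888\right) - 267 = 3892 - 267 = 3625$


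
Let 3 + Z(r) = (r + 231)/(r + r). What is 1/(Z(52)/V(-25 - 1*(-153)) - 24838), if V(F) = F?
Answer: -13312/330643485 ≈ -4.0261e-5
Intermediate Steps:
Z(r) = -3 + (231 + r)/(2*r) (Z(r) = -3 + (r + 231)/(r + r) = -3 + (231 + r)/((2*r)) = -3 + (231 + r)*(1/(2*r)) = -3 + (231 + r)/(2*r))
1/(Z(52)/V(-25 - 1*(-153)) - 24838) = 1/(((1/2)*(231 - 5*52)/52)/(-25 - 1*(-153)) - 24838) = 1/(((1/2)*(1/52)*(231 - 260))/(-25 + 153) - 24838) = 1/(((1/2)*(1/52)*(-29))/128 - 24838) = 1/(-29/104*1/128 - 24838) = 1/(-29/13312 - 24838) = 1/(-330643485/13312) = -13312/330643485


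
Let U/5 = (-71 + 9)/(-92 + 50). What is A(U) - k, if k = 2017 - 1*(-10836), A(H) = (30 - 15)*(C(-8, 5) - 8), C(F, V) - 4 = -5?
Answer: -12988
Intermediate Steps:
C(F, V) = -1 (C(F, V) = 4 - 5 = -1)
U = 155/21 (U = 5*((-71 + 9)/(-92 + 50)) = 5*(-62/(-42)) = 5*(-62*(-1/42)) = 5*(31/21) = 155/21 ≈ 7.3810)
A(H) = -135 (A(H) = (30 - 15)*(-1 - 8) = 15*(-9) = -135)
k = 12853 (k = 2017 + 10836 = 12853)
A(U) - k = -135 - 1*12853 = -135 - 12853 = -12988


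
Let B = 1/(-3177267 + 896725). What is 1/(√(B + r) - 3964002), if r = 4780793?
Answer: -430479669004/1706421749710278303 - √2762699062348661590/11944952247971948121 ≈ -2.5241e-7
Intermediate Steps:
B = -1/2280542 (B = 1/(-2280542) = -1/2280542 ≈ -4.3849e-7)
1/(√(B + r) - 3964002) = 1/(√(-1/2280542 + 4780793) - 3964002) = 1/(√(10902799229805/2280542) - 3964002) = 1/(3*√2762699062348661590/2280542 - 3964002) = 1/(-3964002 + 3*√2762699062348661590/2280542)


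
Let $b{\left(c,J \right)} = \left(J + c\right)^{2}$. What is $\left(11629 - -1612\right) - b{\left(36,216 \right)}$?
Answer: $-50263$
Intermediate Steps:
$\left(11629 - -1612\right) - b{\left(36,216 \right)} = \left(11629 - -1612\right) - \left(216 + 36\right)^{2} = \left(11629 + 1612\right) - 252^{2} = 13241 - 63504 = -50263$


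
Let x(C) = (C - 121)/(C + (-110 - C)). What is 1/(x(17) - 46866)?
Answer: -55/2577578 ≈ -2.1338e-5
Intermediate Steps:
x(C) = 11/10 - C/110 (x(C) = (-121 + C)/(-110) = (-121 + C)*(-1/110) = 11/10 - C/110)
1/(x(17) - 46866) = 1/((11/10 - 1/110*17) - 46866) = 1/((11/10 - 17/110) - 46866) = 1/(52/55 - 46866) = 1/(-2577578/55) = -55/2577578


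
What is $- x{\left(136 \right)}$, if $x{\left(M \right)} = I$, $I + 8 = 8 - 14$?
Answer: $14$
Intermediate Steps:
$I = -14$ ($I = -8 + \left(8 - 14\right) = -8 - 6 = -14$)
$x{\left(M \right)} = -14$
$- x{\left(136 \right)} = \left(-1\right) \left(-14\right) = 14$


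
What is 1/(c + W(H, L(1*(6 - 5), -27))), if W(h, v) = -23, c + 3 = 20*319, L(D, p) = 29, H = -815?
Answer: 1/6354 ≈ 0.00015738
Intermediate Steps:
c = 6377 (c = -3 + 20*319 = -3 + 6380 = 6377)
1/(c + W(H, L(1*(6 - 5), -27))) = 1/(6377 - 23) = 1/6354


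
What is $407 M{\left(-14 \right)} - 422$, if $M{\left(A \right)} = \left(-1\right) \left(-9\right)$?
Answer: $3241$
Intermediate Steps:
$M{\left(A \right)} = 9$
$407 M{\left(-14 \right)} - 422 = 407 \cdot 9 - 422 = 3663 - 422 = 3241$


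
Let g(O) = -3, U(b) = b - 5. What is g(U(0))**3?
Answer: -27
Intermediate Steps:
U(b) = -5 + b
g(U(0))**3 = (-3)**3 = -27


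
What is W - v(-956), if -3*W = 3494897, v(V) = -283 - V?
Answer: -3496916/3 ≈ -1.1656e+6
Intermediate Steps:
W = -3494897/3 (W = -⅓*3494897 = -3494897/3 ≈ -1.1650e+6)
W - v(-956) = -3494897/3 - (-283 - 1*(-956)) = -3494897/3 - (-283 + 956) = -3494897/3 - 1*673 = -3494897/3 - 673 = -3496916/3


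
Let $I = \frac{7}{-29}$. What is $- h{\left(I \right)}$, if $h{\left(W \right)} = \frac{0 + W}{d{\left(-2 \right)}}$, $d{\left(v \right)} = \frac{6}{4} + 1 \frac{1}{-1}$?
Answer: $\frac{14}{29} \approx 0.48276$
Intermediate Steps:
$I = - \frac{7}{29}$ ($I = 7 \left(- \frac{1}{29}\right) = - \frac{7}{29} \approx -0.24138$)
$d{\left(v \right)} = \frac{1}{2}$ ($d{\left(v \right)} = 6 \cdot \frac{1}{4} + 1 \left(-1\right) = \frac{3}{2} - 1 = \frac{1}{2}$)
$h{\left(W \right)} = 2 W$ ($h{\left(W \right)} = \left(0 + W\right) \frac{1}{\frac{1}{2}} = W 2 = 2 W$)
$- h{\left(I \right)} = - \frac{2 \left(-7\right)}{29} = \left(-1\right) \left(- \frac{14}{29}\right) = \frac{14}{29}$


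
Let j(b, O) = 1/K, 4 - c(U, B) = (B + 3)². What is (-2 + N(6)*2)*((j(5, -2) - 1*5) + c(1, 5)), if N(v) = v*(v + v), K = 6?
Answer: -27619/3 ≈ -9206.3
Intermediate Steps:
c(U, B) = 4 - (3 + B)² (c(U, B) = 4 - (B + 3)² = 4 - (3 + B)²)
j(b, O) = ⅙ (j(b, O) = 1/6 = ⅙)
N(v) = 2*v² (N(v) = v*(2*v) = 2*v²)
(-2 + N(6)*2)*((j(5, -2) - 1*5) + c(1, 5)) = (-2 + (2*6²)*2)*((⅙ - 1*5) + (4 - (3 + 5)²)) = (-2 + (2*36)*2)*((⅙ - 5) + (4 - 1*8²)) = (-2 + 72*2)*(-29/6 + (4 - 1*64)) = (-2 + 144)*(-29/6 + (4 - 64)) = 142*(-29/6 - 60) = 142*(-389/6) = -27619/3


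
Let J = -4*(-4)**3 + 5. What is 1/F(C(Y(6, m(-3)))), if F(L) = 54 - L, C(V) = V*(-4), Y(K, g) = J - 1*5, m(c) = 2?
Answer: 1/1078 ≈ 0.00092764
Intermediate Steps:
J = 261 (J = -4*(-64) + 5 = 256 + 5 = 261)
Y(K, g) = 256 (Y(K, g) = 261 - 1*5 = 261 - 5 = 256)
C(V) = -4*V
1/F(C(Y(6, m(-3)))) = 1/(54 - (-4)*256) = 1/(54 - 1*(-1024)) = 1/(54 + 1024) = 1/1078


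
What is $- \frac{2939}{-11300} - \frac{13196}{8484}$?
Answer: $- \frac{31045081}{23967300} \approx -1.2953$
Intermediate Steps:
$- \frac{2939}{-11300} - \frac{13196}{8484} = \left(-2939\right) \left(- \frac{1}{11300}\right) - \frac{3299}{2121} = \frac{2939}{11300} - \frac{3299}{2121} = - \frac{31045081}{23967300}$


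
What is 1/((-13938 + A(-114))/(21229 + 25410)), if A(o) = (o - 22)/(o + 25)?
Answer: -4150871/1240346 ≈ -3.3465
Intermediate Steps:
A(o) = (-22 + o)/(25 + o)
1/((-13938 + A(-114))/(21229 + 25410)) = 1/((-13938 + (-22 - 114)/(25 - 114))/(21229 + 25410)) = 1/((-13938 - 136/(-89))/46639) = 1/((-13938 - 1/89*(-136))*(1/46639)) = 1/((-13938 + 136/89)*(1/46639)) = 1/(-1240346/89*1/46639) = 1/(-1240346/4150871) = -4150871/1240346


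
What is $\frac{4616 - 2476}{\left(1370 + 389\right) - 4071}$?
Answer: $- \frac{535}{578} \approx -0.92561$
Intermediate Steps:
$\frac{4616 - 2476}{\left(1370 + 389\right) - 4071} = \frac{2140}{1759 - 4071} = \frac{2140}{-2312} = 2140 \left(- \frac{1}{2312}\right) = - \frac{535}{578}$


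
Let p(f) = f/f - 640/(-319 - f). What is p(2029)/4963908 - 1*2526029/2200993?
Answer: -2453459003453371/2137761402832676 ≈ -1.1477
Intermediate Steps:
p(f) = 1 - 640/(-319 - f)
p(2029)/4963908 - 1*2526029/2200993 = ((959 + 2029)/(319 + 2029))/4963908 - 1*2526029/2200993 = (2988/2348)*(1/4963908) - 2526029*1/2200993 = ((1/2348)*2988)*(1/4963908) - 2526029/2200993 = (747/587)*(1/4963908) - 2526029/2200993 = 249/971271332 - 2526029/2200993 = -2453459003453371/2137761402832676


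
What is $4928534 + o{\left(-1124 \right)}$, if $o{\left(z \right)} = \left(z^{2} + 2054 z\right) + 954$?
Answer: $3884168$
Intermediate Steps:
$o{\left(z \right)} = 954 + z^{2} + 2054 z$
$4928534 + o{\left(-1124 \right)} = 4928534 + \left(954 + \left(-1124\right)^{2} + 2054 \left(-1124\right)\right) = 4928534 + \left(954 + 1263376 - 2308696\right) = 4928534 - 1044366 = 3884168$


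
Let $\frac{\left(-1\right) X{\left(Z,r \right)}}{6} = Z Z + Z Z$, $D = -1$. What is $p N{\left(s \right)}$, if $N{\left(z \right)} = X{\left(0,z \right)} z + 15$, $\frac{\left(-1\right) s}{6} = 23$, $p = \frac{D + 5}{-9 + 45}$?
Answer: $\frac{5}{3} \approx 1.6667$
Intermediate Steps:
$X{\left(Z,r \right)} = - 12 Z^{2}$ ($X{\left(Z,r \right)} = - 6 \left(Z Z + Z Z\right) = - 6 \left(Z^{2} + Z^{2}\right) = - 6 \cdot 2 Z^{2} = - 12 Z^{2}$)
$p = \frac{1}{9}$ ($p = \frac{-1 + 5}{-9 + 45} = \frac{4}{36} = 4 \cdot \frac{1}{36} = \frac{1}{9} \approx 0.11111$)
$s = -138$ ($s = \left(-6\right) 23 = -138$)
$N{\left(z \right)} = 15$ ($N{\left(z \right)} = - 12 \cdot 0^{2} z + 15 = \left(-12\right) 0 z + 15 = 0 z + 15 = 0 + 15 = 15$)
$p N{\left(s \right)} = \frac{1}{9} \cdot 15 = \frac{5}{3}$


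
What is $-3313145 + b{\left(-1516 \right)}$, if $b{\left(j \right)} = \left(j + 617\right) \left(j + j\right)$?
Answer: $-587377$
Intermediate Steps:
$b{\left(j \right)} = 2 j \left(617 + j\right)$ ($b{\left(j \right)} = \left(617 + j\right) 2 j = 2 j \left(617 + j\right)$)
$-3313145 + b{\left(-1516 \right)} = -3313145 + 2 \left(-1516\right) \left(617 - 1516\right) = -3313145 + 2 \left(-1516\right) \left(-899\right) = -3313145 + 2725768 = -587377$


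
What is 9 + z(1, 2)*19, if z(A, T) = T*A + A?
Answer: 66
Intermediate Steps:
z(A, T) = A + A*T (z(A, T) = A*T + A = A + A*T)
9 + z(1, 2)*19 = 9 + (1*(1 + 2))*19 = 9 + (1*3)*19 = 9 + 3*19 = 9 + 57 = 66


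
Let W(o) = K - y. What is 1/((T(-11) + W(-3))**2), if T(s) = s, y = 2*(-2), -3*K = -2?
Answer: 9/361 ≈ 0.024931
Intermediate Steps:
K = 2/3 (K = -1/3*(-2) = 2/3 ≈ 0.66667)
y = -4
W(o) = 14/3 (W(o) = 2/3 - 1*(-4) = 2/3 + 4 = 14/3)
1/((T(-11) + W(-3))**2) = 1/((-11 + 14/3)**2) = 1/((-19/3)**2) = 1/(361/9) = 9/361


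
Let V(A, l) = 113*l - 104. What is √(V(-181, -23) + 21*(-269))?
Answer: 12*I*√58 ≈ 91.389*I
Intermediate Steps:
V(A, l) = -104 + 113*l
√(V(-181, -23) + 21*(-269)) = √((-104 + 113*(-23)) + 21*(-269)) = √((-104 - 2599) - 5649) = √(-2703 - 5649) = √(-8352) = 12*I*√58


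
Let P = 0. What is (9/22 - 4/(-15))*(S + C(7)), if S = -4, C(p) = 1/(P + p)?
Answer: -2007/770 ≈ -2.6065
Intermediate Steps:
C(p) = 1/p (C(p) = 1/(0 + p) = 1/p)
(9/22 - 4/(-15))*(S + C(7)) = (9/22 - 4/(-15))*(-4 + 1/7) = (9*(1/22) - 4*(-1/15))*(-4 + ⅐) = (9/22 + 4/15)*(-27/7) = (223/330)*(-27/7) = -2007/770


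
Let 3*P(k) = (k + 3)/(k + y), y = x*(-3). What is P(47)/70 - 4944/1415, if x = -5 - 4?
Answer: -7675901/2198910 ≈ -3.4908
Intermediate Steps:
x = -9
y = 27 (y = -9*(-3) = 27)
P(k) = (3 + k)/(3*(27 + k)) (P(k) = ((k + 3)/(k + 27))/3 = ((3 + k)/(27 + k))/3 = (3 + k)/(3*(27 + k)))
P(47)/70 - 4944/1415 = ((3 + 47)/(3*(27 + 47)))/70 - 4944/1415 = ((⅓)*50/74)*(1/70) - 4944*1/1415 = ((⅓)*(1/74)*50)*(1/70) - 4944/1415 = (25/111)*(1/70) - 4944/1415 = 5/1554 - 4944/1415 = -7675901/2198910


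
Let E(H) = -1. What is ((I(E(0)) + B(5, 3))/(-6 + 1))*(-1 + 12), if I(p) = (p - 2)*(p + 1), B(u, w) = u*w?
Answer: -33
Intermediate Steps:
I(p) = (1 + p)*(-2 + p) (I(p) = (-2 + p)*(1 + p) = (1 + p)*(-2 + p))
((I(E(0)) + B(5, 3))/(-6 + 1))*(-1 + 12) = (((-2 + (-1)² - 1*(-1)) + 5*3)/(-6 + 1))*(-1 + 12) = (((-2 + 1 + 1) + 15)/(-5))*11 = ((0 + 15)*(-⅕))*11 = (15*(-⅕))*11 = -3*11 = -33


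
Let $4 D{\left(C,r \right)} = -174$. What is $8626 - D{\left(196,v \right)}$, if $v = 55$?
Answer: $\frac{17339}{2} \approx 8669.5$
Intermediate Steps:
$D{\left(C,r \right)} = - \frac{87}{2}$ ($D{\left(C,r \right)} = \frac{1}{4} \left(-174\right) = - \frac{87}{2}$)
$8626 - D{\left(196,v \right)} = 8626 - - \frac{87}{2} = 8626 + \frac{87}{2} = \frac{17339}{2}$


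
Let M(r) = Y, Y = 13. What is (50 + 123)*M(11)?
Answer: 2249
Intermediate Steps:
M(r) = 13
(50 + 123)*M(11) = (50 + 123)*13 = 173*13 = 2249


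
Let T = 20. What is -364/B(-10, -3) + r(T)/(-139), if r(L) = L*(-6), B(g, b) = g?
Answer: 25898/695 ≈ 37.263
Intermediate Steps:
r(L) = -6*L
-364/B(-10, -3) + r(T)/(-139) = -364/(-10) - 6*20/(-139) = -364*(-1/10) - 120*(-1/139) = 182/5 + 120/139 = 25898/695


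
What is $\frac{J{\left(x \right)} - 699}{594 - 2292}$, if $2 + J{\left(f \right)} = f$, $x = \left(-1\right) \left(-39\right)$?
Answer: $\frac{331}{849} \approx 0.38987$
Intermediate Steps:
$x = 39$
$J{\left(f \right)} = -2 + f$
$\frac{J{\left(x \right)} - 699}{594 - 2292} = \frac{\left(-2 + 39\right) - 699}{594 - 2292} = \frac{37 - 699}{-1698} = \left(-662\right) \left(- \frac{1}{1698}\right) = \frac{331}{849}$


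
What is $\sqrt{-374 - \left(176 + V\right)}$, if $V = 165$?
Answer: $i \sqrt{715} \approx 26.739 i$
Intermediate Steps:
$\sqrt{-374 - \left(176 + V\right)} = \sqrt{-374 - 341} = \sqrt{-715} = i \sqrt{715}$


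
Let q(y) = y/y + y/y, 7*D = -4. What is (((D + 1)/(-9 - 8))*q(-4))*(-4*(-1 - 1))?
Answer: -48/119 ≈ -0.40336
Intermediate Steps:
D = -4/7 (D = (1/7)*(-4) = -4/7 ≈ -0.57143)
q(y) = 2 (q(y) = 1 + 1 = 2)
(((D + 1)/(-9 - 8))*q(-4))*(-4*(-1 - 1)) = (((-4/7 + 1)/(-9 - 8))*2)*(-4*(-1 - 1)) = (((3/7)/(-17))*2)*(-4*(-2)) = (((3/7)*(-1/17))*2)*8 = -3/119*2*8 = -6/119*8 = -48/119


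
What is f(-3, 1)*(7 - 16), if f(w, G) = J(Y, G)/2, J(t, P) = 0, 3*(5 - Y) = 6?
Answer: 0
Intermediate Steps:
Y = 3 (Y = 5 - ⅓*6 = 5 - 2 = 3)
f(w, G) = 0 (f(w, G) = 0/2 = 0*(½) = 0)
f(-3, 1)*(7 - 16) = 0*(7 - 16) = 0*(-9) = 0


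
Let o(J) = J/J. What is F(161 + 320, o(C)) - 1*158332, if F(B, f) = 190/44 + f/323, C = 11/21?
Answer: -1125076485/7106 ≈ -1.5833e+5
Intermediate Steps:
C = 11/21 (C = 11*(1/21) = 11/21 ≈ 0.52381)
o(J) = 1
F(B, f) = 95/22 + f/323 (F(B, f) = 190*(1/44) + f*(1/323) = 95/22 + f/323)
F(161 + 320, o(C)) - 1*158332 = (95/22 + (1/323)*1) - 1*158332 = (95/22 + 1/323) - 158332 = 30707/7106 - 158332 = -1125076485/7106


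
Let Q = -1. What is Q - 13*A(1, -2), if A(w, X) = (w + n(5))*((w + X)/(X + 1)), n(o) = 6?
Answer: -92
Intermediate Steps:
A(w, X) = (6 + w)*(X + w)/(1 + X) (A(w, X) = (w + 6)*((w + X)/(X + 1)) = (6 + w)*((X + w)/(1 + X)) = (6 + w)*(X + w)/(1 + X))
Q - 13*A(1, -2) = -1 - 13*(1² + 6*(-2) + 6*1 - 2*1)/(1 - 2) = -1 - 13*(1 - 12 + 6 - 2)/(-1) = -1 - (-13)*(-7) = -1 - 13*7 = -1 - 91 = -92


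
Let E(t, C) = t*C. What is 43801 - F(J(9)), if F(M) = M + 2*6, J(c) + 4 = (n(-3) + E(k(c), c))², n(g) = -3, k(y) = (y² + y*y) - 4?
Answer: -1969768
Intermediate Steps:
k(y) = -4 + 2*y² (k(y) = (y² + y²) - 4 = 2*y² - 4 = -4 + 2*y²)
E(t, C) = C*t
J(c) = -4 + (-3 + c*(-4 + 2*c²))²
F(M) = 12 + M (F(M) = M + 12 = 12 + M)
43801 - F(J(9)) = 43801 - (12 + (-4 + (-3 + 2*9*(-2 + 9²))²)) = 43801 - (12 + (-4 + (-3 + 2*9*(-2 + 81))²)) = 43801 - (12 + (-4 + (-3 + 2*9*79)²)) = 43801 - (12 + (-4 + (-3 + 1422)²)) = 43801 - (12 + (-4 + 1419²)) = 43801 - (12 + (-4 + 2013561)) = 43801 - (12 + 2013557) = 43801 - 1*2013569 = 43801 - 2013569 = -1969768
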